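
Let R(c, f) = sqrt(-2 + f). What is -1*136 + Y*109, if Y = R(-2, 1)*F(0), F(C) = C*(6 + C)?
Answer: -136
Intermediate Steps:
Y = 0 (Y = sqrt(-2 + 1)*(0*(6 + 0)) = sqrt(-1)*(0*6) = I*0 = 0)
-1*136 + Y*109 = -1*136 + 0*109 = -136 + 0 = -136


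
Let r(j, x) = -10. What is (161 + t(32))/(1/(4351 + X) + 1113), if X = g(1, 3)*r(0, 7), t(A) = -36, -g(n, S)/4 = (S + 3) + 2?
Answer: 583875/5198824 ≈ 0.11231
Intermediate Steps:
g(n, S) = -20 - 4*S (g(n, S) = -4*((S + 3) + 2) = -4*((3 + S) + 2) = -4*(5 + S) = -20 - 4*S)
X = 320 (X = (-20 - 4*3)*(-10) = (-20 - 12)*(-10) = -32*(-10) = 320)
(161 + t(32))/(1/(4351 + X) + 1113) = (161 - 36)/(1/(4351 + 320) + 1113) = 125/(1/4671 + 1113) = 125/(5198824/4671) = 125*(4671/5198824) = 583875/5198824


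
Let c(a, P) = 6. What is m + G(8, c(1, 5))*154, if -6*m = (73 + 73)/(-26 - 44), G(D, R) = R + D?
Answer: 452833/210 ≈ 2156.3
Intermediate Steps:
G(D, R) = D + R
m = 73/210 (m = -(73 + 73)/(6*(-26 - 44)) = -73/(3*(-70)) = -73*(-1)/(3*70) = -1/6*(-73/35) = 73/210 ≈ 0.34762)
m + G(8, c(1, 5))*154 = 73/210 + (8 + 6)*154 = 73/210 + 14*154 = 73/210 + 2156 = 452833/210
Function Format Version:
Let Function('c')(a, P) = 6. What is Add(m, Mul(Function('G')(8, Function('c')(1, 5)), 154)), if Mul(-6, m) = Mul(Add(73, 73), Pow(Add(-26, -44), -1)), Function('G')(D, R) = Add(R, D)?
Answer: Rational(452833, 210) ≈ 2156.3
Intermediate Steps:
Function('G')(D, R) = Add(D, R)
m = Rational(73, 210) (m = Mul(Rational(-1, 6), Mul(Add(73, 73), Pow(Add(-26, -44), -1))) = Mul(Rational(-1, 6), Mul(146, Pow(-70, -1))) = Mul(Rational(-1, 6), Mul(146, Rational(-1, 70))) = Mul(Rational(-1, 6), Rational(-73, 35)) = Rational(73, 210) ≈ 0.34762)
Add(m, Mul(Function('G')(8, Function('c')(1, 5)), 154)) = Add(Rational(73, 210), Mul(Add(8, 6), 154)) = Add(Rational(73, 210), Mul(14, 154)) = Add(Rational(73, 210), 2156) = Rational(452833, 210)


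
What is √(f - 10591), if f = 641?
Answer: 5*I*√398 ≈ 99.75*I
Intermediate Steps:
√(f - 10591) = √(641 - 10591) = √(-9950) = 5*I*√398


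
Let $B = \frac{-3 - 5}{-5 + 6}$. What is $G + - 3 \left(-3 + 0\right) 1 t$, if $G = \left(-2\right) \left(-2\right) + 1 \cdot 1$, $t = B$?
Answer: $-67$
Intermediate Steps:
$B = -8$ ($B = - \frac{8}{1} = \left(-8\right) 1 = -8$)
$t = -8$
$G = 5$ ($G = 4 + 1 = 5$)
$G + - 3 \left(-3 + 0\right) 1 t = 5 + - 3 \left(-3 + 0\right) 1 \left(-8\right) = 5 + \left(-3\right) \left(-3\right) 1 \left(-8\right) = 5 + 9 \cdot 1 \left(-8\right) = 5 + 9 \left(-8\right) = 5 - 72 = -67$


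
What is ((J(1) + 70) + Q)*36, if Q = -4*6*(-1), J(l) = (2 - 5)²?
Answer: 3708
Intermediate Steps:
J(l) = 9 (J(l) = (-3)² = 9)
Q = 24 (Q = -24*(-1) = 24)
((J(1) + 70) + Q)*36 = ((9 + 70) + 24)*36 = (79 + 24)*36 = 103*36 = 3708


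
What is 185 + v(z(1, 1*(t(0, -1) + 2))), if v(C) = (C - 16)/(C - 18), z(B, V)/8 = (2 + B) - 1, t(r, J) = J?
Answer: 185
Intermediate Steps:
z(B, V) = 8 + 8*B (z(B, V) = 8*((2 + B) - 1) = 8*(1 + B) = 8 + 8*B)
v(C) = (-16 + C)/(-18 + C)
185 + v(z(1, 1*(t(0, -1) + 2))) = 185 + (-16 + (8 + 8*1))/(-18 + (8 + 8*1)) = 185 + (-16 + (8 + 8))/(-18 + (8 + 8)) = 185 + (-16 + 16)/(-18 + 16) = 185 + 0/(-2) = 185 - ½*0 = 185 + 0 = 185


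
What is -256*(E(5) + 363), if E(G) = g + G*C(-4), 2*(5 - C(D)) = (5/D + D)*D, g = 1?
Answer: -86144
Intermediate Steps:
C(D) = 5 - D*(D + 5/D)/2 (C(D) = 5 - (5/D + D)*D/2 = 5 - (D + 5/D)*D/2 = 5 - D*(D + 5/D)/2)
E(G) = 1 - 11*G/2 (E(G) = 1 + G*(5/2 - 1/2*(-4)**2) = 1 + G*(5/2 - 1/2*16) = 1 + G*(5/2 - 8) = 1 + G*(-11/2) = 1 - 11*G/2)
-256*(E(5) + 363) = -256*((1 - 11/2*5) + 363) = -256*((1 - 55/2) + 363) = -256*(-53/2 + 363) = -256*673/2 = -86144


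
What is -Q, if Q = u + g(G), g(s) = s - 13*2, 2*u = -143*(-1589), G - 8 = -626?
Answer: -225939/2 ≈ -1.1297e+5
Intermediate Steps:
G = -618 (G = 8 - 626 = -618)
u = 227227/2 (u = (-143*(-1589))/2 = (½)*227227 = 227227/2 ≈ 1.1361e+5)
g(s) = -26 + s (g(s) = s - 26 = -26 + s)
Q = 225939/2 (Q = 227227/2 + (-26 - 618) = 227227/2 - 644 = 225939/2 ≈ 1.1297e+5)
-Q = -1*225939/2 = -225939/2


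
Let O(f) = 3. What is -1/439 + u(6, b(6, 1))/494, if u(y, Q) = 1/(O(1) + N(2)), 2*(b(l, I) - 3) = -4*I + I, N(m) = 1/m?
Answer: -1290/759031 ≈ -0.0016995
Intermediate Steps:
b(l, I) = 3 - 3*I/2 (b(l, I) = 3 + (-4*I + I)/2 = 3 + (-3*I)/2 = 3 - 3*I/2)
u(y, Q) = 2/7 (u(y, Q) = 1/(3 + 1/2) = 1/(3 + ½) = 1/(7/2) = 2/7)
-1/439 + u(6, b(6, 1))/494 = -1/439 + (2/7)/494 = -1*1/439 + (2/7)*(1/494) = -1/439 + 1/1729 = -1290/759031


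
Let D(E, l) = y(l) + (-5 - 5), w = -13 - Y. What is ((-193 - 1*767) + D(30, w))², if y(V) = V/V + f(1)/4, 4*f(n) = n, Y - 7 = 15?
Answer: 240343009/256 ≈ 9.3884e+5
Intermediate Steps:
Y = 22 (Y = 7 + 15 = 22)
f(n) = n/4
y(V) = 17/16 (y(V) = V/V + ((¼)*1)/4 = 1 + (¼)*(¼) = 1 + 1/16 = 17/16)
w = -35 (w = -13 - 1*22 = -13 - 22 = -35)
D(E, l) = -143/16 (D(E, l) = 17/16 + (-5 - 5) = 17/16 - 10 = -143/16)
((-193 - 1*767) + D(30, w))² = ((-193 - 1*767) - 143/16)² = ((-193 - 767) - 143/16)² = (-960 - 143/16)² = (-15503/16)² = 240343009/256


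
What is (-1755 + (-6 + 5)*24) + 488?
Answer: -1291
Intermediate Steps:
(-1755 + (-6 + 5)*24) + 488 = (-1755 - 1*24) + 488 = (-1755 - 24) + 488 = -1779 + 488 = -1291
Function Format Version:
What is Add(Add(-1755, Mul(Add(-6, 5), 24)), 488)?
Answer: -1291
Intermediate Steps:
Add(Add(-1755, Mul(Add(-6, 5), 24)), 488) = Add(Add(-1755, Mul(-1, 24)), 488) = Add(Add(-1755, -24), 488) = Add(-1779, 488) = -1291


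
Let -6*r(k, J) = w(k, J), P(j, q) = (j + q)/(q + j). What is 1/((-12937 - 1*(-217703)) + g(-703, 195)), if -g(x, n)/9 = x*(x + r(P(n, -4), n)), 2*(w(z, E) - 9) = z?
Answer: -4/17012531 ≈ -2.3512e-7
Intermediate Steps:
w(z, E) = 9 + z/2
P(j, q) = 1 (P(j, q) = (j + q)/(j + q) = 1)
r(k, J) = -3/2 - k/12 (r(k, J) = -(9 + k/2)/6 = -3/2 - k/12)
g(x, n) = -9*x*(-19/12 + x) (g(x, n) = -9*x*(x + (-3/2 - 1/12*1)) = -9*x*(x + (-3/2 - 1/12)) = -9*x*(x - 19/12) = -9*x*(-19/12 + x))
1/((-12937 - 1*(-217703)) + g(-703, 195)) = 1/((-12937 - 1*(-217703)) + (¾)*(-703)*(19 - 12*(-703))) = 1/((-12937 + 217703) + (¾)*(-703)*(19 + 8436)) = 1/(204766 + (¾)*(-703)*8455) = 1/(204766 - 17831595/4) = 1/(-17012531/4) = -4/17012531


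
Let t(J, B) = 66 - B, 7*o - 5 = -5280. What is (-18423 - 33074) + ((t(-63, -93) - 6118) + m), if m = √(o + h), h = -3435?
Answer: -57456 + 2*I*√51310/7 ≈ -57456.0 + 64.719*I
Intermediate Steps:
o = -5275/7 (o = 5/7 + (⅐)*(-5280) = 5/7 - 5280/7 = -5275/7 ≈ -753.57)
m = 2*I*√51310/7 (m = √(-5275/7 - 3435) = √(-29320/7) = 2*I*√51310/7 ≈ 64.719*I)
(-18423 - 33074) + ((t(-63, -93) - 6118) + m) = (-18423 - 33074) + (((66 - 1*(-93)) - 6118) + 2*I*√51310/7) = -51497 + (((66 + 93) - 6118) + 2*I*√51310/7) = -51497 + ((159 - 6118) + 2*I*√51310/7) = -51497 + (-5959 + 2*I*√51310/7) = -57456 + 2*I*√51310/7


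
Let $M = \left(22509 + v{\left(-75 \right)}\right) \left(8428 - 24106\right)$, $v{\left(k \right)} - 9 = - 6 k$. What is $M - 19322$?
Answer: $-360111626$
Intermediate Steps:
$v{\left(k \right)} = 9 - 6 k$
$M = -360092304$ ($M = \left(22509 + \left(9 - -450\right)\right) \left(8428 - 24106\right) = \left(22509 + \left(9 + 450\right)\right) \left(-15678\right) = \left(22509 + 459\right) \left(-15678\right) = 22968 \left(-15678\right) = -360092304$)
$M - 19322 = -360092304 - 19322 = -360111626$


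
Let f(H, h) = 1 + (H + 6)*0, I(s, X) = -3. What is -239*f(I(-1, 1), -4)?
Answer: -239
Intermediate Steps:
f(H, h) = 1 (f(H, h) = 1 + (6 + H)*0 = 1 + 0 = 1)
-239*f(I(-1, 1), -4) = -239*1 = -239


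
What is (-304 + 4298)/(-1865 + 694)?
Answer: -3994/1171 ≈ -3.4108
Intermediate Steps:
(-304 + 4298)/(-1865 + 694) = 3994/(-1171) = 3994*(-1/1171) = -3994/1171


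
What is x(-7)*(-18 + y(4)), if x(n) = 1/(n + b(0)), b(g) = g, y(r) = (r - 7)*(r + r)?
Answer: 6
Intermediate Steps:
y(r) = 2*r*(-7 + r) (y(r) = (-7 + r)*(2*r) = 2*r*(-7 + r))
x(n) = 1/n (x(n) = 1/(n + 0) = 1/n)
x(-7)*(-18 + y(4)) = (-18 + 2*4*(-7 + 4))/(-7) = -(-18 + 2*4*(-3))/7 = -(-18 - 24)/7 = -⅐*(-42) = 6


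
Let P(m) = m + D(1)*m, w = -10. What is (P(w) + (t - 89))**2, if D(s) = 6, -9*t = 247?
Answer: 2815684/81 ≈ 34762.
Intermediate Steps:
t = -247/9 (t = -1/9*247 = -247/9 ≈ -27.444)
P(m) = 7*m (P(m) = m + 6*m = 7*m)
(P(w) + (t - 89))**2 = (7*(-10) + (-247/9 - 89))**2 = (-70 - 1048/9)**2 = (-1678/9)**2 = 2815684/81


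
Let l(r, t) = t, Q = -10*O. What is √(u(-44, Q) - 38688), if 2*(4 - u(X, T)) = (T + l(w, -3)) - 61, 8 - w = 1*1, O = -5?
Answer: I*√38677 ≈ 196.66*I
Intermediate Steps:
Q = 50 (Q = -10*(-5) = 50)
w = 7 (w = 8 - 1 = 7)
u(X, T) = 36 - T/2 (u(X, T) = 4 - ((T - 3) - 61)/2 = 4 - ((-3 + T) - 61)/2 = 4 - (-64 + T)/2 = 4 + (32 - T/2) = 36 - T/2)
√(u(-44, Q) - 38688) = √((36 - ½*50) - 38688) = √((36 - 25) - 38688) = √(11 - 38688) = √(-38677) = I*√38677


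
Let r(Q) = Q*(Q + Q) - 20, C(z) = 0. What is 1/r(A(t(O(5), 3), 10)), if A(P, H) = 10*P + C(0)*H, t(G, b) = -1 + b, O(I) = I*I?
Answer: 1/780 ≈ 0.0012821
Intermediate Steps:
O(I) = I²
A(P, H) = 10*P (A(P, H) = 10*P + 0*H = 10*P + 0 = 10*P)
r(Q) = -20 + 2*Q² (r(Q) = Q*(2*Q) - 20 = 2*Q² - 20 = -20 + 2*Q²)
1/r(A(t(O(5), 3), 10)) = 1/(-20 + 2*(10*(-1 + 3))²) = 1/(-20 + 2*(10*2)²) = 1/(-20 + 2*20²) = 1/(-20 + 2*400) = 1/(-20 + 800) = 1/780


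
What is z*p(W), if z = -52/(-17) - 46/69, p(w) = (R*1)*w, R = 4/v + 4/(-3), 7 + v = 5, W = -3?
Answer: 1220/51 ≈ 23.922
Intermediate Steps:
v = -2 (v = -7 + 5 = -2)
R = -10/3 (R = 4/(-2) + 4/(-3) = 4*(-1/2) + 4*(-1/3) = -2 - 4/3 = -10/3 ≈ -3.3333)
p(w) = -10*w/3 (p(w) = (-10/3*1)*w = -10*w/3)
z = 122/51 (z = -52*(-1/17) - 46*1/69 = 52/17 - 2/3 = 122/51 ≈ 2.3922)
z*p(W) = 122*(-10/3*(-3))/51 = (122/51)*10 = 1220/51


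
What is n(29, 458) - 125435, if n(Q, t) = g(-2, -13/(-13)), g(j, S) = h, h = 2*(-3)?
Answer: -125441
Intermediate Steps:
h = -6
g(j, S) = -6
n(Q, t) = -6
n(29, 458) - 125435 = -6 - 125435 = -125441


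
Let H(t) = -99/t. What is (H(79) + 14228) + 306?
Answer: 1148087/79 ≈ 14533.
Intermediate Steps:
(H(79) + 14228) + 306 = (-99/79 + 14228) + 306 = 1123913/79 + 306 = 1148087/79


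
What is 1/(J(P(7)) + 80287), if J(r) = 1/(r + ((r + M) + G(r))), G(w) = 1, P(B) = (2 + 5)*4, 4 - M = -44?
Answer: 105/8430136 ≈ 1.2455e-5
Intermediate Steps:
M = 48 (M = 4 - 1*(-44) = 4 + 44 = 48)
P(B) = 28 (P(B) = 7*4 = 28)
J(r) = 1/(49 + 2*r) (J(r) = 1/(r + ((r + 48) + 1)) = 1/(r + ((48 + r) + 1)) = 1/(r + (49 + r)) = 1/(49 + 2*r))
1/(J(P(7)) + 80287) = 1/(1/(49 + 2*28) + 80287) = 1/(1/(49 + 56) + 80287) = 1/(1/105 + 80287) = 1/(8430136/105) = 105/8430136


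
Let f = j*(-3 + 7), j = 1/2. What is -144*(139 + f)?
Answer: -20304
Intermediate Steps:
j = ½ ≈ 0.50000
f = 2 (f = (-3 + 7)/2 = (½)*4 = 2)
-144*(139 + f) = -144*(139 + 2) = -144*141 = -20304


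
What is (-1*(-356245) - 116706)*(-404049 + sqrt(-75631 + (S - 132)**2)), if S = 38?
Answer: -96785493411 + 239539*I*sqrt(66795) ≈ -9.6786e+10 + 6.1908e+7*I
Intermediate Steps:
(-1*(-356245) - 116706)*(-404049 + sqrt(-75631 + (S - 132)**2)) = (-1*(-356245) - 116706)*(-404049 + sqrt(-75631 + (38 - 132)**2)) = (356245 - 116706)*(-404049 + sqrt(-75631 + (-94)**2)) = 239539*(-404049 + sqrt(-75631 + 8836)) = 239539*(-404049 + sqrt(-66795)) = 239539*(-404049 + I*sqrt(66795)) = -96785493411 + 239539*I*sqrt(66795)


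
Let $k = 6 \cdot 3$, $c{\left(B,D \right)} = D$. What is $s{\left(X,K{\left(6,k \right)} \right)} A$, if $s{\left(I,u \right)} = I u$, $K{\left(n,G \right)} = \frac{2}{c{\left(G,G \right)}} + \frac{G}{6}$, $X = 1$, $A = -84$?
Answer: $- \frac{784}{3} \approx -261.33$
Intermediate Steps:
$k = 18$
$K{\left(n,G \right)} = \frac{2}{G} + \frac{G}{6}$
$s{\left(X,K{\left(6,k \right)} \right)} A = 1 \left(\frac{2}{18} + \frac{1}{6} \cdot 18\right) \left(-84\right) = 1 \left(2 \cdot \frac{1}{18} + 3\right) \left(-84\right) = 1 \left(\frac{1}{9} + 3\right) \left(-84\right) = 1 \cdot \frac{28}{9} \left(-84\right) = \frac{28}{9} \left(-84\right) = - \frac{784}{3}$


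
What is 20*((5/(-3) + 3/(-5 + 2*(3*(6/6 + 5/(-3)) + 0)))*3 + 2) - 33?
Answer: -113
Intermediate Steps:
20*((5/(-3) + 3/(-5 + 2*(3*(6/6 + 5/(-3)) + 0)))*3 + 2) - 33 = 20*((5*(-1/3) + 3/(-5 + 2*(3*(6*(1/6) + 5*(-1/3)) + 0)))*3 + 2) - 33 = 20*((-5/3 + 3/(-5 + 2*(3*(1 - 5/3) + 0)))*3 + 2) - 33 = 20*((-5/3 + 3/(-5 + 2*(3*(-2/3) + 0)))*3 + 2) - 33 = 20*((-5/3 + 3/(-5 + 2*(-2 + 0)))*3 + 2) - 33 = 20*((-5/3 + 3/(-5 + 2*(-2)))*3 + 2) - 33 = 20*((-5/3 + 3/(-5 - 4))*3 + 2) - 33 = 20*((-5/3 + 3/(-9))*3 + 2) - 33 = 20*((-5/3 + 3*(-1/9))*3 + 2) - 33 = 20*((-5/3 - 1/3)*3 + 2) - 33 = 20*(-2*3 + 2) - 33 = 20*(-6 + 2) - 33 = 20*(-4) - 33 = -80 - 33 = -113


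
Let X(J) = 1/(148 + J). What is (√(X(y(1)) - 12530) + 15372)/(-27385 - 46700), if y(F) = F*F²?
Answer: -5124/24695 - 9*I*√381589/3679555 ≈ -0.20749 - 0.0015109*I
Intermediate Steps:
y(F) = F³
(√(X(y(1)) - 12530) + 15372)/(-27385 - 46700) = (√(1/(148 + 1³) - 12530) + 15372)/(-27385 - 46700) = (√(1/(148 + 1) - 12530) + 15372)/(-74085) = (√(1/149 - 12530) + 15372)*(-1/74085) = (√(-1866969/149) + 15372)*(-1/74085) = (27*I*√381589/149 + 15372)*(-1/74085) = (15372 + 27*I*√381589/149)*(-1/74085) = -5124/24695 - 9*I*√381589/3679555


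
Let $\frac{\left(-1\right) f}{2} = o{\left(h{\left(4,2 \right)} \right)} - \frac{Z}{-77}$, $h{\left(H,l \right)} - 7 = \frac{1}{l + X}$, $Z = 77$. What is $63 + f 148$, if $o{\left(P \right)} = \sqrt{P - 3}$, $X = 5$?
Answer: $-233 - \frac{296 \sqrt{203}}{7} \approx -835.48$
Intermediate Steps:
$h{\left(H,l \right)} = 7 + \frac{1}{5 + l}$ ($h{\left(H,l \right)} = 7 + \frac{1}{l + 5} = 7 + \frac{1}{5 + l}$)
$o{\left(P \right)} = \sqrt{-3 + P}$
$f = -2 - \frac{2 \sqrt{203}}{7}$ ($f = - 2 \left(\sqrt{-3 + \frac{36 + 7 \cdot 2}{5 + 2}} - \frac{77}{-77}\right) = - 2 \left(\sqrt{-3 + \frac{36 + 14}{7}} - 77 \left(- \frac{1}{77}\right)\right) = - 2 \left(\sqrt{-3 + \frac{1}{7} \cdot 50} - -1\right) = - 2 \left(\sqrt{-3 + \frac{50}{7}} + 1\right) = - 2 \left(\sqrt{\frac{29}{7}} + 1\right) = - 2 \left(\frac{\sqrt{203}}{7} + 1\right) = - 2 \left(1 + \frac{\sqrt{203}}{7}\right) = -2 - \frac{2 \sqrt{203}}{7} \approx -6.0708$)
$63 + f 148 = 63 + \left(-2 - \frac{2 \sqrt{203}}{7}\right) 148 = 63 - \left(296 + \frac{296 \sqrt{203}}{7}\right) = -233 - \frac{296 \sqrt{203}}{7}$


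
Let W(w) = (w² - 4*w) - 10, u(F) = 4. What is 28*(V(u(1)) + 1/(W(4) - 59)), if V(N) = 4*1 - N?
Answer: -28/69 ≈ -0.40580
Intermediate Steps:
W(w) = -10 + w² - 4*w
V(N) = 4 - N
28*(V(u(1)) + 1/(W(4) - 59)) = 28*((4 - 1*4) + 1/((-10 + 4² - 4*4) - 59)) = 28*((4 - 4) + 1/((-10 + 16 - 16) - 59)) = 28*(0 + 1/(-10 - 59)) = 28*(0 + 1/(-69)) = 28*(0 - 1/69) = 28*(-1/69) = -28/69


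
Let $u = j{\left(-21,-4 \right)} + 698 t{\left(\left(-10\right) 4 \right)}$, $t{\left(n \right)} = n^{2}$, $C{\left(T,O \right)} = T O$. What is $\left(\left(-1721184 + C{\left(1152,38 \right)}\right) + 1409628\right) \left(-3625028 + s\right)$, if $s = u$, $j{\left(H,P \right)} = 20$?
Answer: $671647938240$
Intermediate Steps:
$C{\left(T,O \right)} = O T$
$u = 1116820$ ($u = 20 + 698 \left(\left(-10\right) 4\right)^{2} = 20 + 698 \left(-40\right)^{2} = 20 + 698 \cdot 1600 = 20 + 1116800 = 1116820$)
$s = 1116820$
$\left(\left(-1721184 + C{\left(1152,38 \right)}\right) + 1409628\right) \left(-3625028 + s\right) = \left(\left(-1721184 + 38 \cdot 1152\right) + 1409628\right) \left(-3625028 + 1116820\right) = \left(\left(-1721184 + 43776\right) + 1409628\right) \left(-2508208\right) = \left(-1677408 + 1409628\right) \left(-2508208\right) = \left(-267780\right) \left(-2508208\right) = 671647938240$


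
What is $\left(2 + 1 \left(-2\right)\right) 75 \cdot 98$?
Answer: $0$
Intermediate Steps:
$\left(2 + 1 \left(-2\right)\right) 75 \cdot 98 = \left(2 - 2\right) 75 \cdot 98 = 0 \cdot 75 \cdot 98 = 0 \cdot 98 = 0$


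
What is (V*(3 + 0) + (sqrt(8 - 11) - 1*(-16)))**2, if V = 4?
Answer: (28 + I*sqrt(3))**2 ≈ 781.0 + 96.995*I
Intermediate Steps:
(V*(3 + 0) + (sqrt(8 - 11) - 1*(-16)))**2 = (4*(3 + 0) + (sqrt(8 - 11) - 1*(-16)))**2 = (4*3 + (sqrt(-3) + 16))**2 = (12 + (I*sqrt(3) + 16))**2 = (12 + (16 + I*sqrt(3)))**2 = (28 + I*sqrt(3))**2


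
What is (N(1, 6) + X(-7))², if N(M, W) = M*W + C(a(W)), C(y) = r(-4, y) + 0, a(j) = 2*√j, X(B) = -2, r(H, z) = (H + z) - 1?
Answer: 25 - 4*√6 ≈ 15.202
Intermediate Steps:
r(H, z) = -1 + H + z
C(y) = -5 + y (C(y) = (-1 - 4 + y) + 0 = (-5 + y) + 0 = -5 + y)
N(M, W) = -5 + 2*√W + M*W (N(M, W) = M*W + (-5 + 2*√W) = -5 + 2*√W + M*W)
(N(1, 6) + X(-7))² = ((-5 + 2*√6 + 1*6) - 2)² = ((-5 + 2*√6 + 6) - 2)² = ((1 + 2*√6) - 2)² = (-1 + 2*√6)²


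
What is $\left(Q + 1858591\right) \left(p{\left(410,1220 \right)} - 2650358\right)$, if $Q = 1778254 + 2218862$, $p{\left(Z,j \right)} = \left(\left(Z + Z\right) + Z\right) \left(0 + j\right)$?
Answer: $-6732645968906$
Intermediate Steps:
$p{\left(Z,j \right)} = 3 Z j$ ($p{\left(Z,j \right)} = \left(2 Z + Z\right) j = 3 Z j$)
$Q = 3997116$
$\left(Q + 1858591\right) \left(p{\left(410,1220 \right)} - 2650358\right) = \left(3997116 + 1858591\right) \left(3 \cdot 410 \cdot 1220 - 2650358\right) = 5855707 \left(1500600 - 2650358\right) = 5855707 \left(-1149758\right) = -6732645968906$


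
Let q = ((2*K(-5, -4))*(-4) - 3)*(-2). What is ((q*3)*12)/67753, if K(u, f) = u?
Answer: -2664/67753 ≈ -0.039319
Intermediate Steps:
q = -74 (q = ((2*(-5))*(-4) - 3)*(-2) = (-10*(-4) - 3)*(-2) = (40 - 3)*(-2) = 37*(-2) = -74)
((q*3)*12)/67753 = (-74*3*12)/67753 = -222*12*(1/67753) = -2664*1/67753 = -2664/67753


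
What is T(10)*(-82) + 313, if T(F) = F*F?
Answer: -7887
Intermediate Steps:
T(F) = F²
T(10)*(-82) + 313 = 10²*(-82) + 313 = 100*(-82) + 313 = -8200 + 313 = -7887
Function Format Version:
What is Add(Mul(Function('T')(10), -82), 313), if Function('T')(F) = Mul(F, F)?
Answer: -7887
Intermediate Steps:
Function('T')(F) = Pow(F, 2)
Add(Mul(Function('T')(10), -82), 313) = Add(Mul(Pow(10, 2), -82), 313) = Add(Mul(100, -82), 313) = Add(-8200, 313) = -7887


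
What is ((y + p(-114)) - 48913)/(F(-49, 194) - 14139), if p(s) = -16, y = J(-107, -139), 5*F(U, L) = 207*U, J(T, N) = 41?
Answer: 13580/4491 ≈ 3.0238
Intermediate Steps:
F(U, L) = 207*U/5 (F(U, L) = (207*U)/5 = 207*U/5)
y = 41
((y + p(-114)) - 48913)/(F(-49, 194) - 14139) = ((41 - 16) - 48913)/((207/5)*(-49) - 14139) = (25 - 48913)/(-10143/5 - 14139) = -48888/(-80838/5) = -48888*(-5/80838) = 13580/4491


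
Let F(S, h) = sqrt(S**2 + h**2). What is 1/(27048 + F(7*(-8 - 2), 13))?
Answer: 27048/731589235 - sqrt(5069)/731589235 ≈ 3.6874e-5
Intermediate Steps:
1/(27048 + F(7*(-8 - 2), 13)) = 1/(27048 + sqrt((7*(-8 - 2))**2 + 13**2)) = 1/(27048 + sqrt((7*(-10))**2 + 169)) = 1/(27048 + sqrt((-70)**2 + 169)) = 1/(27048 + sqrt(4900 + 169)) = 1/(27048 + sqrt(5069))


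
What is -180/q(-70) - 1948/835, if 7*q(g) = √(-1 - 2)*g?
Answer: -1948/835 - 6*I*√3 ≈ -2.3329 - 10.392*I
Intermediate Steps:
q(g) = I*g*√3/7 (q(g) = (√(-1 - 2)*g)/7 = (√(-3)*g)/7 = ((I*√3)*g)/7 = (I*g*√3)/7 = I*g*√3/7)
-180/q(-70) - 1948/835 = -180*I*√3/30 - 1948/835 = -180*I*√3/30 - 1948*1/835 = -6*I*√3 - 1948/835 = -1948/835 - 6*I*√3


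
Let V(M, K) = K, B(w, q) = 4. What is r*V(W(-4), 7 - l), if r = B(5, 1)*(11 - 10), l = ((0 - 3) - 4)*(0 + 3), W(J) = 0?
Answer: 112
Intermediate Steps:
l = -21 (l = (-3 - 4)*3 = -7*3 = -21)
r = 4 (r = 4*(11 - 10) = 4*1 = 4)
r*V(W(-4), 7 - l) = 4*(7 - 1*(-21)) = 4*(7 + 21) = 4*28 = 112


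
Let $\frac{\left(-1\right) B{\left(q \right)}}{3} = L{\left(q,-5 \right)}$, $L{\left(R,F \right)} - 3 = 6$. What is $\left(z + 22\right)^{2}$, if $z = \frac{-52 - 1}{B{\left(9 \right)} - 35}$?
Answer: $\frac{2007889}{3844} \approx 522.34$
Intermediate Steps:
$L{\left(R,F \right)} = 9$ ($L{\left(R,F \right)} = 3 + 6 = 9$)
$B{\left(q \right)} = -27$ ($B{\left(q \right)} = \left(-3\right) 9 = -27$)
$z = \frac{53}{62}$ ($z = \frac{-52 - 1}{-27 - 35} = - \frac{53}{-62} = \left(-53\right) \left(- \frac{1}{62}\right) = \frac{53}{62} \approx 0.85484$)
$\left(z + 22\right)^{2} = \left(\frac{53}{62} + 22\right)^{2} = \left(\frac{1417}{62}\right)^{2} = \frac{2007889}{3844}$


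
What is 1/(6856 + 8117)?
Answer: 1/14973 ≈ 6.6787e-5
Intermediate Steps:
1/(6856 + 8117) = 1/14973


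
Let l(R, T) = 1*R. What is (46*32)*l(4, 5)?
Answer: 5888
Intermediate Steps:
l(R, T) = R
(46*32)*l(4, 5) = (46*32)*4 = 1472*4 = 5888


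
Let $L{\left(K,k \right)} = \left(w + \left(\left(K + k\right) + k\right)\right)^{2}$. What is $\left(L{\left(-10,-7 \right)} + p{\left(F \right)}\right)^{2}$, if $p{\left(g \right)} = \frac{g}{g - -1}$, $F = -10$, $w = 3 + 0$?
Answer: $\frac{15832441}{81} \approx 1.9546 \cdot 10^{5}$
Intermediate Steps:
$w = 3$
$L{\left(K,k \right)} = \left(3 + K + 2 k\right)^{2}$ ($L{\left(K,k \right)} = \left(3 + \left(\left(K + k\right) + k\right)\right)^{2} = \left(3 + \left(K + 2 k\right)\right)^{2} = \left(3 + K + 2 k\right)^{2}$)
$p{\left(g \right)} = \frac{g}{1 + g}$ ($p{\left(g \right)} = \frac{g}{g + 1} = \frac{g}{1 + g}$)
$\left(L{\left(-10,-7 \right)} + p{\left(F \right)}\right)^{2} = \left(\left(3 - 10 + 2 \left(-7\right)\right)^{2} - \frac{10}{1 - 10}\right)^{2} = \left(\left(3 - 10 - 14\right)^{2} - \frac{10}{-9}\right)^{2} = \left(\left(-21\right)^{2} - - \frac{10}{9}\right)^{2} = \left(441 + \frac{10}{9}\right)^{2} = \left(\frac{3979}{9}\right)^{2} = \frac{15832441}{81}$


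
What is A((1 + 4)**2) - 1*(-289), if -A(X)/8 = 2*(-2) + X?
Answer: 121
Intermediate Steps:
A(X) = 32 - 8*X (A(X) = -8*(2*(-2) + X) = -8*(-4 + X) = 32 - 8*X)
A((1 + 4)**2) - 1*(-289) = (32 - 8*(1 + 4)**2) - 1*(-289) = (32 - 8*5**2) + 289 = (32 - 8*25) + 289 = (32 - 200) + 289 = -168 + 289 = 121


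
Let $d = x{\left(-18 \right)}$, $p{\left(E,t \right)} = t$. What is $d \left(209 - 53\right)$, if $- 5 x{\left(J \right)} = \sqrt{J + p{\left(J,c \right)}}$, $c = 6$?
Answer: $- \frac{312 i \sqrt{3}}{5} \approx - 108.08 i$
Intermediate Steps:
$x{\left(J \right)} = - \frac{\sqrt{6 + J}}{5}$ ($x{\left(J \right)} = - \frac{\sqrt{J + 6}}{5} = - \frac{\sqrt{6 + J}}{5}$)
$d = - \frac{2 i \sqrt{3}}{5}$ ($d = - \frac{\sqrt{6 - 18}}{5} = - \frac{\sqrt{-12}}{5} = - \frac{2 i \sqrt{3}}{5} \approx - 0.69282 i$)
$d \left(209 - 53\right) = - \frac{2 i \sqrt{3}}{5} \left(209 - 53\right) = - \frac{2 i \sqrt{3}}{5} \cdot 156 = - \frac{312 i \sqrt{3}}{5}$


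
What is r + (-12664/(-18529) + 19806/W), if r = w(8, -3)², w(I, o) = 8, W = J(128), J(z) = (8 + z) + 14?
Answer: 91127229/463225 ≈ 196.72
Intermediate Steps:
J(z) = 22 + z
W = 150 (W = 22 + 128 = 150)
r = 64 (r = 8² = 64)
r + (-12664/(-18529) + 19806/W) = 64 + (-12664/(-18529) + 19806/150) = 64 + (-12664*(-1/18529) + 19806*(1/150)) = 64 + (12664/18529 + 3301/25) = 64 + 61480829/463225 = 91127229/463225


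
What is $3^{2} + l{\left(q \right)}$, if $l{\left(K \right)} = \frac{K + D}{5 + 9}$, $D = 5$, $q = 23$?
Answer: $11$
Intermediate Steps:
$l{\left(K \right)} = \frac{5}{14} + \frac{K}{14}$ ($l{\left(K \right)} = \frac{K + 5}{5 + 9} = \frac{5 + K}{14} = \left(5 + K\right) \frac{1}{14} = \frac{5}{14} + \frac{K}{14}$)
$3^{2} + l{\left(q \right)} = 3^{2} + \left(\frac{5}{14} + \frac{1}{14} \cdot 23\right) = 9 + \left(\frac{5}{14} + \frac{23}{14}\right) = 9 + 2 = 11$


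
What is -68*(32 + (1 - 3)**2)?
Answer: -2448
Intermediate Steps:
-68*(32 + (1 - 3)**2) = -68*(32 + (-2)**2) = -68*(32 + 4) = -68*36 = -2448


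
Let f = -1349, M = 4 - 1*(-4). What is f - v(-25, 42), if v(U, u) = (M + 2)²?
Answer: -1449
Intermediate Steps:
M = 8 (M = 4 + 4 = 8)
v(U, u) = 100 (v(U, u) = (8 + 2)² = 10² = 100)
f - v(-25, 42) = -1349 - 1*100 = -1349 - 100 = -1449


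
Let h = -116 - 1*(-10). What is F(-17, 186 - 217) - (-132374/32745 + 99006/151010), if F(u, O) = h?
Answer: -50740333343/494482245 ≈ -102.61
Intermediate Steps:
h = -106 (h = -116 + 10 = -106)
F(u, O) = -106
F(-17, 186 - 217) - (-132374/32745 + 99006/151010) = -106 - (-132374/32745 + 99006/151010) = -106 - (-132374*1/32745 + 99006*(1/151010)) = -106 - (-132374/32745 + 49503/75505) = -106 - 1*(-1674784627/494482245) = -106 + 1674784627/494482245 = -50740333343/494482245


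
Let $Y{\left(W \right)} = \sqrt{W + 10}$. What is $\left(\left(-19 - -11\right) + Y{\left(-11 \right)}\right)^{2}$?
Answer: $\left(8 - i\right)^{2} \approx 63.0 - 16.0 i$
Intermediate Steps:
$Y{\left(W \right)} = \sqrt{10 + W}$
$\left(\left(-19 - -11\right) + Y{\left(-11 \right)}\right)^{2} = \left(\left(-19 - -11\right) + \sqrt{10 - 11}\right)^{2} = \left(\left(-19 + 11\right) + \sqrt{-1}\right)^{2} = \left(-8 + i\right)^{2}$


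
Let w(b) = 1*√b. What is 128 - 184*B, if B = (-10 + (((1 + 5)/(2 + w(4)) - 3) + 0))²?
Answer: -24206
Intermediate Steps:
w(b) = √b
B = 529/4 (B = (-10 + (((1 + 5)/(2 + √4) - 3) + 0))² = (-10 + ((6/(2 + 2) - 3) + 0))² = (-10 + ((6/4 - 3) + 0))² = (-10 + ((6*(¼) - 3) + 0))² = (-10 + ((3/2 - 3) + 0))² = (-10 + (-3/2 + 0))² = (-10 - 3/2)² = (-23/2)² = 529/4 ≈ 132.25)
128 - 184*B = 128 - 184*529/4 = 128 - 24334 = -24206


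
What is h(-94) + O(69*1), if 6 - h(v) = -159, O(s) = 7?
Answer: 172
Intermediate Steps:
h(v) = 165 (h(v) = 6 - 1*(-159) = 6 + 159 = 165)
h(-94) + O(69*1) = 165 + 7 = 172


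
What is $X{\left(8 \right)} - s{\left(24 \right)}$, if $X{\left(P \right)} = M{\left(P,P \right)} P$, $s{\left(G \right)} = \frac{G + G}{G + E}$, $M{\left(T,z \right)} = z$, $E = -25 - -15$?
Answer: $\frac{424}{7} \approx 60.571$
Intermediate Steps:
$E = -10$ ($E = -25 + 15 = -10$)
$s{\left(G \right)} = \frac{2 G}{-10 + G}$ ($s{\left(G \right)} = \frac{G + G}{G - 10} = \frac{2 G}{-10 + G}$)
$X{\left(P \right)} = P^{2}$ ($X{\left(P \right)} = P P = P^{2}$)
$X{\left(8 \right)} - s{\left(24 \right)} = 8^{2} - 2 \cdot 24 \frac{1}{-10 + 24} = 64 - 2 \cdot 24 \cdot \frac{1}{14} = 64 - \frac{24}{7} = \frac{424}{7}$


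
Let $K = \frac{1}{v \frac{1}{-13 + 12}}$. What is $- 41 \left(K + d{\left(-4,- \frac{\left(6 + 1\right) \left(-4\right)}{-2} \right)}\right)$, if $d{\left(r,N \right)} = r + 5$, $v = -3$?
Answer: $- \frac{164}{3} \approx -54.667$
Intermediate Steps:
$d{\left(r,N \right)} = 5 + r$
$K = \frac{1}{3}$ ($K = \frac{1}{\left(-3\right) \frac{1}{-13 + 12}} = \frac{1}{\left(-3\right) \frac{1}{-1}} = \frac{1}{\left(-3\right) \left(-1\right)} = \frac{1}{3} \approx 0.33333$)
$- 41 \left(K + d{\left(-4,- \frac{\left(6 + 1\right) \left(-4\right)}{-2} \right)}\right) = - 41 \left(\frac{1}{3} + \left(5 - 4\right)\right) = - 41 \left(\frac{1}{3} + 1\right) = \left(-41\right) \frac{4}{3} = - \frac{164}{3}$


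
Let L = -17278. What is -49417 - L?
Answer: -32139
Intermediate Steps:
-49417 - L = -49417 - 1*(-17278) = -49417 + 17278 = -32139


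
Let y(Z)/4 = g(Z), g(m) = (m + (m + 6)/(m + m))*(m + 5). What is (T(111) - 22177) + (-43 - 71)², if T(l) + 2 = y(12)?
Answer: -8316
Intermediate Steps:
g(m) = (5 + m)*(m + (6 + m)/(2*m)) (g(m) = (m + (6 + m)/((2*m)))*(5 + m) = (m + (6 + m)*(1/(2*m)))*(5 + m) = (m + (6 + m)/(2*m))*(5 + m) = (5 + m)*(m + (6 + m)/(2*m)))
y(Z) = 22 + 4*Z² + 22*Z + 60/Z (y(Z) = 4*(11/2 + Z² + 15/Z + 11*Z/2) = 22 + 4*Z² + 22*Z + 60/Z)
T(l) = 865 (T(l) = -2 + (22 + 4*12² + 22*12 + 60/12) = -2 + (22 + 4*144 + 264 + 60*(1/12)) = -2 + (22 + 576 + 264 + 5) = -2 + 867 = 865)
(T(111) - 22177) + (-43 - 71)² = (865 - 22177) + (-43 - 71)² = -21312 + (-114)² = -21312 + 12996 = -8316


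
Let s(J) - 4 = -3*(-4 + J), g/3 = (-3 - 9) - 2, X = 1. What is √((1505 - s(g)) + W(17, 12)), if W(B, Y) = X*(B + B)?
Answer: √1397 ≈ 37.376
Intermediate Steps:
W(B, Y) = 2*B (W(B, Y) = 1*(B + B) = 1*(2*B) = 2*B)
g = -42 (g = 3*((-3 - 9) - 2) = 3*(-12 - 2) = 3*(-14) = -42)
s(J) = 16 - 3*J (s(J) = 4 - 3*(-4 + J) = 4 + (12 - 3*J) = 16 - 3*J)
√((1505 - s(g)) + W(17, 12)) = √((1505 - (16 - 3*(-42))) + 2*17) = √((1505 - (16 + 126)) + 34) = √((1505 - 1*142) + 34) = √((1505 - 142) + 34) = √(1363 + 34) = √1397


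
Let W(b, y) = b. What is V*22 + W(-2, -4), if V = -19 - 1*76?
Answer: -2092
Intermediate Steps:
V = -95 (V = -19 - 76 = -95)
V*22 + W(-2, -4) = -95*22 - 2 = -2090 - 2 = -2092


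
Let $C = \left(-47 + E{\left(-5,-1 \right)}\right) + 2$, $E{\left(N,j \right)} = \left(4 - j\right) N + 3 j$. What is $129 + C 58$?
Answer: $-4105$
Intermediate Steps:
$E{\left(N,j \right)} = 3 j + N \left(4 - j\right)$ ($E{\left(N,j \right)} = N \left(4 - j\right) + 3 j = 3 j + N \left(4 - j\right)$)
$C = -73$ ($C = \left(-47 + \left(3 \left(-1\right) + 4 \left(-5\right) - \left(-5\right) \left(-1\right)\right)\right) + 2 = \left(-47 - 28\right) + 2 = -75 + 2 = -73$)
$129 + C 58 = 129 - 4234 = -4105$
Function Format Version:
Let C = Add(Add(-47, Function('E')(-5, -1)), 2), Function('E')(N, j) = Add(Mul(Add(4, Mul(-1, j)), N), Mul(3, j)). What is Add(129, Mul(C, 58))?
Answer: -4105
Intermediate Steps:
Function('E')(N, j) = Add(Mul(3, j), Mul(N, Add(4, Mul(-1, j)))) (Function('E')(N, j) = Add(Mul(N, Add(4, Mul(-1, j))), Mul(3, j)) = Add(Mul(3, j), Mul(N, Add(4, Mul(-1, j)))))
C = -73 (C = Add(Add(-47, Add(Mul(3, -1), Mul(4, -5), Mul(-1, -5, -1))), 2) = Add(Add(-47, Add(-3, -20, -5)), 2) = Add(Add(-47, -28), 2) = Add(-75, 2) = -73)
Add(129, Mul(C, 58)) = Add(129, Mul(-73, 58)) = Add(129, -4234) = -4105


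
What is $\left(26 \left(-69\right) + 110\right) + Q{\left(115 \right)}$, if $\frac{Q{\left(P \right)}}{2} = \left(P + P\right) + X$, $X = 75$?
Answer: $-1074$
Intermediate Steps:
$Q{\left(P \right)} = 150 + 4 P$ ($Q{\left(P \right)} = 2 \left(\left(P + P\right) + 75\right) = 2 \left(2 P + 75\right) = 2 \left(75 + 2 P\right) = 150 + 4 P$)
$\left(26 \left(-69\right) + 110\right) + Q{\left(115 \right)} = \left(26 \left(-69\right) + 110\right) + \left(150 + 4 \cdot 115\right) = \left(-1794 + 110\right) + \left(150 + 460\right) = -1684 + 610 = -1074$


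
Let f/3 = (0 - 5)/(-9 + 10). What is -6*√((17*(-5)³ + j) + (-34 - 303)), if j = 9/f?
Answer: -6*I*√61565/5 ≈ -297.75*I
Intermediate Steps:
f = -15 (f = 3*((0 - 5)/(-9 + 10)) = 3*(-5/1) = 3*(-5*1) = 3*(-5) = -15)
j = -⅗ (j = 9/(-15) = 9*(-1/15) = -⅗ ≈ -0.60000)
-6*√((17*(-5)³ + j) + (-34 - 303)) = -6*√((17*(-5)³ - ⅗) + (-34 - 303)) = -6*√((17*(-125) - ⅗) - 337) = -6*√((-2125 - ⅗) - 337) = -6*√(-10628/5 - 337) = -6*I*√61565/5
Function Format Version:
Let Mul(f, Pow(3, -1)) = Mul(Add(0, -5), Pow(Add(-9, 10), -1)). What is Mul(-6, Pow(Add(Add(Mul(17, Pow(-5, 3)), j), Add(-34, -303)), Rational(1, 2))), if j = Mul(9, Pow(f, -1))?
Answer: Mul(Rational(-6, 5), I, Pow(61565, Rational(1, 2))) ≈ Mul(-297.75, I)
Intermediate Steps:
f = -15 (f = Mul(3, Mul(Add(0, -5), Pow(Add(-9, 10), -1))) = Mul(3, Mul(-5, Pow(1, -1))) = Mul(3, Mul(-5, 1)) = Mul(3, -5) = -15)
j = Rational(-3, 5) (j = Mul(9, Pow(-15, -1)) = Mul(9, Rational(-1, 15)) = Rational(-3, 5) ≈ -0.60000)
Mul(-6, Pow(Add(Add(Mul(17, Pow(-5, 3)), j), Add(-34, -303)), Rational(1, 2))) = Mul(-6, Pow(Add(Add(Mul(17, Pow(-5, 3)), Rational(-3, 5)), Add(-34, -303)), Rational(1, 2))) = Mul(-6, Pow(Add(Add(Mul(17, -125), Rational(-3, 5)), -337), Rational(1, 2))) = Mul(-6, Pow(Add(Add(-2125, Rational(-3, 5)), -337), Rational(1, 2))) = Mul(-6, Pow(Add(Rational(-10628, 5), -337), Rational(1, 2))) = Mul(-6, Pow(Rational(-12313, 5), Rational(1, 2))) = Mul(-6, Mul(Rational(1, 5), I, Pow(61565, Rational(1, 2)))) = Mul(Rational(-6, 5), I, Pow(61565, Rational(1, 2)))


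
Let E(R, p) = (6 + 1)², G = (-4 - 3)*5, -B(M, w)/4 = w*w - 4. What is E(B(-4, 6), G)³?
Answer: 117649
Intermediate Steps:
B(M, w) = 16 - 4*w² (B(M, w) = -4*(w*w - 4) = -4*(w² - 4) = -4*(-4 + w²) = 16 - 4*w²)
G = -35 (G = -7*5 = -35)
E(R, p) = 49 (E(R, p) = 7² = 49)
E(B(-4, 6), G)³ = 49³ = 117649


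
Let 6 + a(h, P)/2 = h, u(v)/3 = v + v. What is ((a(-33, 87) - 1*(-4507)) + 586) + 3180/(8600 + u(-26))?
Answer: 10587460/2111 ≈ 5015.4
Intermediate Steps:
u(v) = 6*v (u(v) = 3*(v + v) = 3*(2*v) = 6*v)
a(h, P) = -12 + 2*h
((a(-33, 87) - 1*(-4507)) + 586) + 3180/(8600 + u(-26)) = (((-12 + 2*(-33)) - 1*(-4507)) + 586) + 3180/(8600 + 6*(-26)) = (((-12 - 66) + 4507) + 586) + 3180/(8600 - 156) = ((-78 + 4507) + 586) + 3180/8444 = (4429 + 586) + 3180*(1/8444) = 5015 + 795/2111 = 10587460/2111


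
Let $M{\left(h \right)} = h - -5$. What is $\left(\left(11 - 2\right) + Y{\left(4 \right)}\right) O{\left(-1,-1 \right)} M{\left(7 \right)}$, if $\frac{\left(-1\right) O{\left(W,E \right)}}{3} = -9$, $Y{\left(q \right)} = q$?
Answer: $4212$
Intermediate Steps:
$M{\left(h \right)} = 5 + h$ ($M{\left(h \right)} = h + 5 = 5 + h$)
$O{\left(W,E \right)} = 27$ ($O{\left(W,E \right)} = \left(-3\right) \left(-9\right) = 27$)
$\left(\left(11 - 2\right) + Y{\left(4 \right)}\right) O{\left(-1,-1 \right)} M{\left(7 \right)} = \left(\left(11 - 2\right) + 4\right) 27 \left(5 + 7\right) = \left(9 + 4\right) 27 \cdot 12 = 13 \cdot 27 \cdot 12 = 351 \cdot 12 = 4212$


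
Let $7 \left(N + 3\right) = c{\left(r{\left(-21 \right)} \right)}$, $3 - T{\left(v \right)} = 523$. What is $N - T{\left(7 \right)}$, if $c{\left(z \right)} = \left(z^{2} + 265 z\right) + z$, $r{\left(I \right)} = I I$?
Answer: $45058$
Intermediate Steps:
$r{\left(I \right)} = I^{2}$
$c{\left(z \right)} = z^{2} + 266 z$
$T{\left(v \right)} = -520$ ($T{\left(v \right)} = 3 - 523 = -520$)
$N = 44538$ ($N = -3 + \frac{\left(-21\right)^{2} \left(266 + \left(-21\right)^{2}\right)}{7} = -3 + \frac{441 \left(266 + 441\right)}{7} = -3 + \frac{441 \cdot 707}{7} = -3 + \frac{1}{7} \cdot 311787 = -3 + 44541 = 44538$)
$N - T{\left(7 \right)} = 44538 - -520 = 44538 + 520 = 45058$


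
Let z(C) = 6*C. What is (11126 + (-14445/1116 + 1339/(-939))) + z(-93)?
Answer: 1228822517/116436 ≈ 10554.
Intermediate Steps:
(11126 + (-14445/1116 + 1339/(-939))) + z(-93) = (11126 + (-14445/1116 + 1339/(-939))) + 6*(-93) = (11126 + (-14445*1/1116 + 1339*(-1/939))) - 558 = (11126 + (-1605/124 - 1339/939)) - 558 = (11126 - 1673131/116436) - 558 = 1293793805/116436 - 558 = 1228822517/116436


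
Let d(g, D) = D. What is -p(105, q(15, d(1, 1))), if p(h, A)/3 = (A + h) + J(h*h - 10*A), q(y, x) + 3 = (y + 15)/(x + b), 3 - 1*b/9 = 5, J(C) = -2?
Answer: -5010/17 ≈ -294.71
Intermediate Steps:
b = -18 (b = 27 - 9*5 = 27 - 45 = -18)
q(y, x) = -3 + (15 + y)/(-18 + x) (q(y, x) = -3 + (y + 15)/(x - 18) = -3 + (15 + y)/(-18 + x))
p(h, A) = -6 + 3*A + 3*h (p(h, A) = 3*((A + h) - 2) = 3*(-2 + A + h) = -6 + 3*A + 3*h)
-p(105, q(15, d(1, 1))) = -(-6 + 3*((69 + 15 - 3*1)/(-18 + 1)) + 3*105) = -(-6 + 3*((69 + 15 - 3)/(-17)) + 315) = -(-6 + 3*(-1/17*81) + 315) = -(-6 + 3*(-81/17) + 315) = -(-6 - 243/17 + 315) = -1*5010/17 = -5010/17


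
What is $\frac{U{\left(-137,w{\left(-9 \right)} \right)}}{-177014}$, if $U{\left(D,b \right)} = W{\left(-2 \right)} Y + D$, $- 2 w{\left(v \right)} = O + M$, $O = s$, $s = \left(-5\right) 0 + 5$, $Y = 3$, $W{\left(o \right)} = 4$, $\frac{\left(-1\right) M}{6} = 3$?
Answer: $\frac{125}{177014} \approx 0.00070616$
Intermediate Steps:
$M = -18$ ($M = \left(-6\right) 3 = -18$)
$s = 5$ ($s = 0 + 5 = 5$)
$O = 5$
$w{\left(v \right)} = \frac{13}{2}$ ($w{\left(v \right)} = - \frac{5 - 18}{2} = \left(- \frac{1}{2}\right) \left(-13\right) = \frac{13}{2}$)
$U{\left(D,b \right)} = 12 + D$ ($U{\left(D,b \right)} = 4 \cdot 3 + D = 12 + D$)
$\frac{U{\left(-137,w{\left(-9 \right)} \right)}}{-177014} = \frac{12 - 137}{-177014} = \left(-125\right) \left(- \frac{1}{177014}\right) = \frac{125}{177014}$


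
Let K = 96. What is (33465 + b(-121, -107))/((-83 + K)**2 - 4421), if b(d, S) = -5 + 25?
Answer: -33485/4252 ≈ -7.8751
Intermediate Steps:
b(d, S) = 20
(33465 + b(-121, -107))/((-83 + K)**2 - 4421) = (33465 + 20)/((-83 + 96)**2 - 4421) = 33485/(13**2 - 4421) = 33485/(169 - 4421) = 33485/(-4252) = 33485*(-1/4252) = -33485/4252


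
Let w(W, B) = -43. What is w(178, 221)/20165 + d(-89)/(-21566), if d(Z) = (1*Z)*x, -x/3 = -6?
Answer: 15688496/217439195 ≈ 0.072151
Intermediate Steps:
x = 18 (x = -3*(-6) = 18)
d(Z) = 18*Z (d(Z) = (1*Z)*18 = Z*18 = 18*Z)
w(178, 221)/20165 + d(-89)/(-21566) = -43/20165 + (18*(-89))/(-21566) = -43*1/20165 - 1602*(-1/21566) = -43/20165 + 801/10783 = 15688496/217439195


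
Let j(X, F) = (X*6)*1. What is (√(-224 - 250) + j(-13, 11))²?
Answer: (78 - I*√474)² ≈ 5610.0 - 3396.4*I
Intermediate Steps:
j(X, F) = 6*X (j(X, F) = (6*X)*1 = 6*X)
(√(-224 - 250) + j(-13, 11))² = (√(-224 - 250) + 6*(-13))² = (√(-474) - 78)² = (I*√474 - 78)² = (-78 + I*√474)²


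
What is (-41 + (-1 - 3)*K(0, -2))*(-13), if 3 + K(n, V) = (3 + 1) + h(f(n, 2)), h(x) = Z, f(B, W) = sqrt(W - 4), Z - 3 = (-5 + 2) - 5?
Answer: 325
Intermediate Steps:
Z = -5 (Z = 3 + ((-5 + 2) - 5) = 3 + (-3 - 5) = 3 - 8 = -5)
f(B, W) = sqrt(-4 + W)
h(x) = -5
K(n, V) = -4 (K(n, V) = -3 + ((3 + 1) - 5) = -3 + (4 - 5) = -3 - 1 = -4)
(-41 + (-1 - 3)*K(0, -2))*(-13) = (-41 + (-1 - 3)*(-4))*(-13) = (-41 - 4*(-4))*(-13) = (-41 + 16)*(-13) = -25*(-13) = 325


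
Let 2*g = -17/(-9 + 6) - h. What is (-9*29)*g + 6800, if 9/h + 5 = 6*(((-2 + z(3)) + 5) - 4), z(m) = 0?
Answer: 65491/11 ≈ 5953.7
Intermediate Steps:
h = -9/11 (h = 9/(-5 + 6*(((-2 + 0) + 5) - 4)) = 9/(-5 + 6*((-2 + 5) - 4)) = 9/(-5 + 6*(3 - 4)) = 9/(-5 + 6*(-1)) = 9/(-5 - 6) = 9/(-11) = 9*(-1/11) = -9/11 ≈ -0.81818)
g = 107/33 (g = (-17/(-9 + 6) - 1*(-9/11))/2 = (-17/(-3) + 9/11)/2 = (-17*(-1/3) + 9/11)/2 = (17/3 + 9/11)/2 = (1/2)*(214/33) = 107/33 ≈ 3.2424)
(-9*29)*g + 6800 = -9*29*(107/33) + 6800 = -261*107/33 + 6800 = -9309/11 + 6800 = 65491/11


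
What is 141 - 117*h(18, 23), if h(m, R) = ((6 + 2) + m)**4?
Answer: -53466051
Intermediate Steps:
h(m, R) = (8 + m)**4
141 - 117*h(18, 23) = 141 - 117*(8 + 18)**4 = 141 - 117*26**4 = 141 - 117*456976 = 141 - 53466192 = -53466051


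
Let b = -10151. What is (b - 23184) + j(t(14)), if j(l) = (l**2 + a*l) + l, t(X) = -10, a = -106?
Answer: -32185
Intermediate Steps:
j(l) = l**2 - 105*l (j(l) = (l**2 - 106*l) + l = l**2 - 105*l)
(b - 23184) + j(t(14)) = (-10151 - 23184) - 10*(-105 - 10) = -33335 - 10*(-115) = -33335 + 1150 = -32185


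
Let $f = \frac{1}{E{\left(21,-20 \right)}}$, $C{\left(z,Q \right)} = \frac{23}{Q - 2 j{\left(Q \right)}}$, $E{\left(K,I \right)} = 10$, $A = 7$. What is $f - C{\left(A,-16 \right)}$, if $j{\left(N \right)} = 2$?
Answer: $\frac{5}{4} \approx 1.25$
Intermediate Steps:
$C{\left(z,Q \right)} = \frac{23}{-4 + Q}$ ($C{\left(z,Q \right)} = \frac{23}{Q - 4} = \frac{23}{-4 + Q}$)
$f = \frac{1}{10} \approx 0.1$
$f - C{\left(A,-16 \right)} = \frac{1}{10} - \frac{23}{-4 - 16} = \frac{1}{10} - \frac{23}{-20} = \frac{1}{10} - 23 \left(- \frac{1}{20}\right) = \frac{1}{10} - - \frac{23}{20} = \frac{1}{10} + \frac{23}{20} = \frac{5}{4}$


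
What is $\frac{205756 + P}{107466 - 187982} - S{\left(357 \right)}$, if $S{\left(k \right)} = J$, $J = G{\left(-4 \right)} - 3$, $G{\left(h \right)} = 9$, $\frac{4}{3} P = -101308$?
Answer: $- \frac{612871}{80516} \approx -7.6118$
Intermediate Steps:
$P = -75981$ ($P = \frac{3}{4} \left(-101308\right) = -75981$)
$J = 6$ ($J = 9 - 3 = 6$)
$S{\left(k \right)} = 6$
$\frac{205756 + P}{107466 - 187982} - S{\left(357 \right)} = \frac{205756 - 75981}{107466 - 187982} - 6 = \frac{129775}{-80516} - 6 = 129775 \left(- \frac{1}{80516}\right) - 6 = - \frac{129775}{80516} - 6 = - \frac{612871}{80516}$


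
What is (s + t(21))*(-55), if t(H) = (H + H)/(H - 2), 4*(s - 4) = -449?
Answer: 443245/76 ≈ 5832.2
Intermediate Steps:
s = -433/4 (s = 4 + (1/4)*(-449) = 4 - 449/4 = -433/4 ≈ -108.25)
t(H) = 2*H/(-2 + H) (t(H) = (2*H)/(-2 + H) = 2*H/(-2 + H))
(s + t(21))*(-55) = (-433/4 + 2*21/(-2 + 21))*(-55) = (-433/4 + 2*21/19)*(-55) = (-433/4 + 2*21*(1/19))*(-55) = (-433/4 + 42/19)*(-55) = -8059/76*(-55) = 443245/76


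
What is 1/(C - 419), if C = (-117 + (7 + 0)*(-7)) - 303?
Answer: -1/888 ≈ -0.0011261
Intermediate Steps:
C = -469 (C = (-117 + 7*(-7)) - 303 = (-117 - 49) - 303 = -166 - 303 = -469)
1/(C - 419) = 1/(-469 - 419) = 1/(-888) = -1/888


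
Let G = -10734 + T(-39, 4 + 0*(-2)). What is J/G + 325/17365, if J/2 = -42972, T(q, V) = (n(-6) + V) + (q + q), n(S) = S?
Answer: 149593211/18778511 ≈ 7.9662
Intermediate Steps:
T(q, V) = -6 + V + 2*q (T(q, V) = (-6 + V) + (q + q) = (-6 + V) + 2*q = -6 + V + 2*q)
J = -85944 (J = 2*(-42972) = -85944)
G = -10814 (G = -10734 + (-6 + (4 + 0*(-2)) + 2*(-39)) = -10734 + (-6 + (4 + 0) - 78) = -10734 + (-6 + 4 - 78) = -10734 - 80 = -10814)
J/G + 325/17365 = -85944/(-10814) + 325/17365 = -85944*(-1/10814) + 325*(1/17365) = 42972/5407 + 65/3473 = 149593211/18778511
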